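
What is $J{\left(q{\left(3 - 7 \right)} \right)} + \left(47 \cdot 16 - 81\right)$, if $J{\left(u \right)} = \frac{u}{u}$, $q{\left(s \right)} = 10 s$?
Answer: $672$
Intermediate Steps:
$J{\left(u \right)} = 1$
$J{\left(q{\left(3 - 7 \right)} \right)} + \left(47 \cdot 16 - 81\right) = 1 + \left(47 \cdot 16 - 81\right) = 1 + \left(752 - 81\right) = 1 + 671 = 672$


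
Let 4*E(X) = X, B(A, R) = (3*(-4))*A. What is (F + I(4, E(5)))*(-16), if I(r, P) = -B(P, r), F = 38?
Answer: -848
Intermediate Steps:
B(A, R) = -12*A
E(X) = X/4
I(r, P) = 12*P (I(r, P) = -(-12)*P = 12*P)
(F + I(4, E(5)))*(-16) = (38 + 12*((¼)*5))*(-16) = (38 + 12*(5/4))*(-16) = (38 + 15)*(-16) = 53*(-16) = -848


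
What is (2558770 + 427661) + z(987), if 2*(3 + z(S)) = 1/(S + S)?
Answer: 11790417745/3948 ≈ 2.9864e+6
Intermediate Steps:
z(S) = -3 + 1/(4*S) (z(S) = -3 + 1/(2*(S + S)) = -3 + 1/(2*((2*S))) = -3 + (1/(2*S))/2 = -3 + 1/(4*S))
(2558770 + 427661) + z(987) = (2558770 + 427661) + (-3 + (¼)/987) = 2986431 + (-3 + (¼)*(1/987)) = 2986431 + (-3 + 1/3948) = 2986431 - 11843/3948 = 11790417745/3948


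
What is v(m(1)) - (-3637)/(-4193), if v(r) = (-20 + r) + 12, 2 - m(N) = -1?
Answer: -24602/4193 ≈ -5.8674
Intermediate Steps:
m(N) = 3 (m(N) = 2 - 1*(-1) = 2 + 1 = 3)
v(r) = -8 + r
v(m(1)) - (-3637)/(-4193) = (-8 + 3) - (-3637)/(-4193) = -5 - (-3637)*(-1)/4193 = -5 - 1*3637/4193 = -5 - 3637/4193 = -24602/4193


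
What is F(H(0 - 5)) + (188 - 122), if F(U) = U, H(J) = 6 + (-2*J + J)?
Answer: 77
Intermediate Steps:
H(J) = 6 - J
F(H(0 - 5)) + (188 - 122) = (6 - (0 - 5)) + (188 - 122) = (6 - 1*(-5)) + 66 = (6 + 5) + 66 = 11 + 66 = 77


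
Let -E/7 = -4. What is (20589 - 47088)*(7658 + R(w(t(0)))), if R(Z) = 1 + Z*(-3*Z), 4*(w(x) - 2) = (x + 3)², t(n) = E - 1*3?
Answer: 2913644547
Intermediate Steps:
E = 28 (E = -7*(-4) = 28)
t(n) = 25 (t(n) = 28 - 1*3 = 28 - 3 = 25)
w(x) = 2 + (3 + x)²/4 (w(x) = 2 + (x + 3)²/4 = 2 + (3 + x)²/4)
R(Z) = 1 - 3*Z²
(20589 - 47088)*(7658 + R(w(t(0)))) = (20589 - 47088)*(7658 + (1 - 3*(2 + (3 + 25)²/4)²)) = -26499*(7658 + (1 - 3*(2 + (¼)*28²)²)) = -26499*(7658 + (1 - 3*(2 + (¼)*784)²)) = -26499*(7658 + (1 - 3*(2 + 196)²)) = -26499*(7658 + (1 - 3*198²)) = -26499*(7658 + (1 - 3*39204)) = -26499*(7658 + (1 - 117612)) = -26499*(7658 - 117611) = -26499*(-109953) = 2913644547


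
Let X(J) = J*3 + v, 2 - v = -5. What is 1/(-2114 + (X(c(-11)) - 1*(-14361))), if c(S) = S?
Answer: 1/12221 ≈ 8.1826e-5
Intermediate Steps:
v = 7 (v = 2 - 1*(-5) = 2 + 5 = 7)
X(J) = 7 + 3*J (X(J) = J*3 + 7 = 3*J + 7 = 7 + 3*J)
1/(-2114 + (X(c(-11)) - 1*(-14361))) = 1/(-2114 + ((7 + 3*(-11)) - 1*(-14361))) = 1/(-2114 + ((7 - 33) + 14361)) = 1/(-2114 + (-26 + 14361)) = 1/(-2114 + 14335) = 1/12221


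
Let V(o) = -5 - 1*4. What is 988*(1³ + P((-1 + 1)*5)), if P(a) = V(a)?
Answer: -7904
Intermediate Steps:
V(o) = -9 (V(o) = -5 - 4 = -9)
P(a) = -9
988*(1³ + P((-1 + 1)*5)) = 988*(1³ - 9) = 988*(1 - 9) = 988*(-8) = -7904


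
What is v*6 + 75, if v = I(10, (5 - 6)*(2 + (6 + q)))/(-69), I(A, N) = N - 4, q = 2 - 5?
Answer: 1743/23 ≈ 75.783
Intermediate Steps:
q = -3
I(A, N) = -4 + N
v = 3/23 (v = (-4 + (5 - 6)*(2 + (6 - 3)))/(-69) = (-4 - (2 + 3))*(-1/69) = (-4 - 1*5)*(-1/69) = (-4 - 5)*(-1/69) = -9*(-1/69) = 3/23 ≈ 0.13043)
v*6 + 75 = (3/23)*6 + 75 = 18/23 + 75 = 1743/23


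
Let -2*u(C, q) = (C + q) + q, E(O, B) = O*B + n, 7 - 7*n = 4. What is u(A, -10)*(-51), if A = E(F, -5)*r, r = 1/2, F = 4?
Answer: -21267/28 ≈ -759.54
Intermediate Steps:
n = 3/7 (n = 1 - ⅐*4 = 1 - 4/7 = 3/7 ≈ 0.42857)
E(O, B) = 3/7 + B*O (E(O, B) = O*B + 3/7 = B*O + 3/7 = 3/7 + B*O)
r = ½ ≈ 0.50000
A = -137/14 (A = (3/7 - 5*4)*(½) = (3/7 - 20)*(½) = -137/7*½ = -137/14 ≈ -9.7857)
u(C, q) = -q - C/2 (u(C, q) = -((C + q) + q)/2 = -(C + 2*q)/2 = -q - C/2)
u(A, -10)*(-51) = (-1*(-10) - ½*(-137/14))*(-51) = (10 + 137/28)*(-51) = (417/28)*(-51) = -21267/28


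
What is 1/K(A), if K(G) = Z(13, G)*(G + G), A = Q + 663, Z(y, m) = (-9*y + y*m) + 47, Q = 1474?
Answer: 1/118436814 ≈ 8.4433e-9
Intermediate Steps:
Z(y, m) = 47 - 9*y + m*y (Z(y, m) = (-9*y + m*y) + 47 = 47 - 9*y + m*y)
A = 2137 (A = 1474 + 663 = 2137)
K(G) = 2*G*(-70 + 13*G) (K(G) = (47 - 9*13 + G*13)*(G + G) = (47 - 117 + 13*G)*(2*G) = (-70 + 13*G)*(2*G) = 2*G*(-70 + 13*G))
1/K(A) = 1/(2*2137*(-70 + 13*2137)) = 1/(2*2137*(-70 + 27781)) = 1/(2*2137*27711) = 1/118436814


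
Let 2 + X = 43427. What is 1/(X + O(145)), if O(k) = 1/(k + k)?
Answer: 290/12593251 ≈ 2.3028e-5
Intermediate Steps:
X = 43425 (X = -2 + 43427 = 43425)
O(k) = 1/(2*k)
1/(X + O(145)) = 1/(43425 + (½)/145) = 1/(43425 + (½)*(1/145)) = 1/(43425 + 1/290) = 1/(12593251/290) = 290/12593251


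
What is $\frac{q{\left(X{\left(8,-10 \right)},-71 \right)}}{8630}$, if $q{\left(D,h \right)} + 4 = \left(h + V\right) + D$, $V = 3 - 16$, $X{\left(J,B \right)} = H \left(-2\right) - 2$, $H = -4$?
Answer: $- \frac{41}{4315} \approx -0.0095017$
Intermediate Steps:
$X{\left(J,B \right)} = 6$ ($X{\left(J,B \right)} = \left(-4\right) \left(-2\right) - 2 = 8 - 2 = 6$)
$V = -13$
$q{\left(D,h \right)} = -17 + D + h$ ($q{\left(D,h \right)} = -4 + \left(\left(h - 13\right) + D\right) = -4 + \left(\left(-13 + h\right) + D\right) = -4 + \left(-13 + D + h\right) = -17 + D + h$)
$\frac{q{\left(X{\left(8,-10 \right)},-71 \right)}}{8630} = \frac{-17 + 6 - 71}{8630} = \left(-82\right) \frac{1}{8630} = - \frac{41}{4315}$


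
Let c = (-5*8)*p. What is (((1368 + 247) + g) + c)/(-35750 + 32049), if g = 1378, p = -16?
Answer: -3633/3701 ≈ -0.98163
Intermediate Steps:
c = 640 (c = -5*8*(-16) = -40*(-16) = 640)
(((1368 + 247) + g) + c)/(-35750 + 32049) = (((1368 + 247) + 1378) + 640)/(-35750 + 32049) = ((1615 + 1378) + 640)/(-3701) = (2993 + 640)*(-1/3701) = 3633*(-1/3701) = -3633/3701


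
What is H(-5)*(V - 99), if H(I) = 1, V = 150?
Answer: 51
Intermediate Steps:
H(-5)*(V - 99) = 1*(150 - 99) = 1*51 = 51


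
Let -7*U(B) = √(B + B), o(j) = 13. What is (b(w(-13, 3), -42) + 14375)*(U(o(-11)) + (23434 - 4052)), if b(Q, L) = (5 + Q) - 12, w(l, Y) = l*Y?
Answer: 277724678 - 2047*√26 ≈ 2.7771e+8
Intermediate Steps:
w(l, Y) = Y*l
b(Q, L) = -7 + Q
U(B) = -√2*√B/7 (U(B) = -√(B + B)/7 = -√2*√B/7)
(b(w(-13, 3), -42) + 14375)*(U(o(-11)) + (23434 - 4052)) = ((-7 + 3*(-13)) + 14375)*(-√2*√13/7 + (23434 - 4052)) = ((-7 - 39) + 14375)*(-√26/7 + 19382) = (-46 + 14375)*(19382 - √26/7) = 14329*(19382 - √26/7) = 277724678 - 2047*√26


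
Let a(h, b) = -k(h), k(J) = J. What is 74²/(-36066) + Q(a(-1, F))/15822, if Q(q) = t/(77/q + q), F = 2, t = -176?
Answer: -281848618/1854567819 ≈ -0.15198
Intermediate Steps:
a(h, b) = -h
Q(q) = -176/(q + 77/q) (Q(q) = -176/(77/q + q) = -176/(q + 77/q))
74²/(-36066) + Q(a(-1, F))/15822 = 74²/(-36066) - 176*(-1*(-1))/(77 + (-1*(-1))²)/15822 = 5476*(-1/36066) - 176*1/(77 + 1²)*(1/15822) = -2738/18033 - 176*1/(77 + 1)*(1/15822) = -2738/18033 - 176*1/78*(1/15822) = -2738/18033 - 176*1*1/78*(1/15822) = -2738/18033 - 88/39*1/15822 = -2738/18033 - 44/308529 = -281848618/1854567819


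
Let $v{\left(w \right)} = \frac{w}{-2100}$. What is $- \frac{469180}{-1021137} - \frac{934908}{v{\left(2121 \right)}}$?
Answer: $\frac{95466962426780}{103134837} \approx 9.2565 \cdot 10^{5}$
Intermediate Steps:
$v{\left(w \right)} = - \frac{w}{2100}$ ($v{\left(w \right)} = w \left(- \frac{1}{2100}\right) = - \frac{w}{2100}$)
$- \frac{469180}{-1021137} - \frac{934908}{v{\left(2121 \right)}} = - \frac{469180}{-1021137} - \frac{934908}{\left(- \frac{1}{2100}\right) 2121} = \left(-469180\right) \left(- \frac{1}{1021137}\right) - \frac{934908}{- \frac{101}{100}} = \frac{469180}{1021137} - - \frac{93490800}{101} = \frac{469180}{1021137} + \frac{93490800}{101} = \frac{95466962426780}{103134837}$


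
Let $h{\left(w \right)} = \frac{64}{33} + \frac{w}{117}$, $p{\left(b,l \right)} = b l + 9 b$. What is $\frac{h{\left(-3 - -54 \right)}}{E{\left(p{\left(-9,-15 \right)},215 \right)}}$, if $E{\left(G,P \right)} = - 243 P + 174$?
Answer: $- \frac{1019}{22338459} \approx -4.5616 \cdot 10^{-5}$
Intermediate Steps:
$p{\left(b,l \right)} = 9 b + b l$
$E{\left(G,P \right)} = 174 - 243 P$
$h{\left(w \right)} = \frac{64}{33} + \frac{w}{117}$ ($h{\left(w \right)} = 64 \cdot \frac{1}{33} + w \frac{1}{117} = \frac{64}{33} + \frac{w}{117}$)
$\frac{h{\left(-3 - -54 \right)}}{E{\left(p{\left(-9,-15 \right)},215 \right)}} = \frac{\frac{64}{33} + \frac{-3 - -54}{117}}{174 - 52245} = \frac{\frac{64}{33} + \frac{-3 + 54}{117}}{174 - 52245} = \frac{\frac{64}{33} + \frac{1}{117} \cdot 51}{-52071} = \left(\frac{64}{33} + \frac{17}{39}\right) \left(- \frac{1}{52071}\right) = \frac{1019}{429} \left(- \frac{1}{52071}\right) = - \frac{1019}{22338459}$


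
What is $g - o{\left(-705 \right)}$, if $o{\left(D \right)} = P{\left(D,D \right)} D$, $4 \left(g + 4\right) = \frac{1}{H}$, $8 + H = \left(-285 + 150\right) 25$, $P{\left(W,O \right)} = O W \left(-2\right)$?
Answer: $- \frac{9483296697129}{13532} \approx -7.0081 \cdot 10^{8}$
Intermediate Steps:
$P{\left(W,O \right)} = - 2 O W$
$H = -3383$ ($H = -8 + \left(-285 + 150\right) 25 = -8 - 3375 = -3383$)
$g = - \frac{54129}{13532}$ ($g = -4 + \frac{1}{4 \left(-3383\right)} = -4 + \frac{1}{4} \left(- \frac{1}{3383}\right) = -4 - \frac{1}{13532} = - \frac{54129}{13532} \approx -4.0001$)
$o{\left(D \right)} = - 2 D^{3}$ ($o{\left(D \right)} = - 2 D D D = - 2 D^{2} D = - 2 D^{3}$)
$g - o{\left(-705 \right)} = - \frac{54129}{13532} - - 2 \left(-705\right)^{3} = - \frac{54129}{13532} - \left(-2\right) \left(-350402625\right) = - \frac{54129}{13532} - 700805250 = - \frac{9483296697129}{13532}$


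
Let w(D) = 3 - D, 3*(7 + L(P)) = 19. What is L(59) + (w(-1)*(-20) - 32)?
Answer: -338/3 ≈ -112.67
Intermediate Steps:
L(P) = -⅔ (L(P) = -7 + (⅓)*19 = -7 + 19/3 = -⅔)
L(59) + (w(-1)*(-20) - 32) = -⅔ + ((3 - 1*(-1))*(-20) - 32) = -⅔ + ((3 + 1)*(-20) - 32) = -⅔ + (4*(-20) - 32) = -⅔ + (-80 - 32) = -⅔ - 112 = -338/3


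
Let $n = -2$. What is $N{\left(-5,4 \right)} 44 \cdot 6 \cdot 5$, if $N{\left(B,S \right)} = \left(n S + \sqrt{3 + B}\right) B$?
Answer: $52800 - 6600 i \sqrt{2} \approx 52800.0 - 9333.8 i$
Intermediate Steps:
$N{\left(B,S \right)} = B \left(\sqrt{3 + B} - 2 S\right)$ ($N{\left(B,S \right)} = \left(- 2 S + \sqrt{3 + B}\right) B = \left(\sqrt{3 + B} - 2 S\right) B = B \left(\sqrt{3 + B} - 2 S\right)$)
$N{\left(-5,4 \right)} 44 \cdot 6 \cdot 5 = - 5 \left(\sqrt{3 - 5} - 8\right) 44 \cdot 6 \cdot 5 = - 5 \left(\sqrt{-2} - 8\right) 44 \cdot 30 = - 5 \left(i \sqrt{2} - 8\right) 44 \cdot 30 = - 5 \left(-8 + i \sqrt{2}\right) 44 \cdot 30 = \left(40 - 5 i \sqrt{2}\right) 44 \cdot 30 = \left(1760 - 220 i \sqrt{2}\right) 30 = 52800 - 6600 i \sqrt{2}$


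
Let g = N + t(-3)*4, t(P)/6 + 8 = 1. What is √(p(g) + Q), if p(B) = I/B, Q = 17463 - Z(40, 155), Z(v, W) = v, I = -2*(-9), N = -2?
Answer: √125880410/85 ≈ 132.00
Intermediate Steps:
t(P) = -42 (t(P) = -48 + 6*1 = -48 + 6 = -42)
I = 18
Q = 17423 (Q = 17463 - 1*40 = 17463 - 40 = 17423)
g = -170 (g = -2 - 42*4 = -2 - 168 = -170)
p(B) = 18/B
√(p(g) + Q) = √(18/(-170) + 17423) = √(18*(-1/170) + 17423) = √(-9/85 + 17423) = √(1480946/85) = √125880410/85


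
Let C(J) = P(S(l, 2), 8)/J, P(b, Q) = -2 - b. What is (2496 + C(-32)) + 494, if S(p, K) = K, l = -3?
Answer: 23921/8 ≈ 2990.1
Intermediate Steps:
C(J) = -4/J (C(J) = (-2 - 1*2)/J = (-2 - 2)/J = -4/J)
(2496 + C(-32)) + 494 = (2496 - 4/(-32)) + 494 = (2496 - 4*(-1/32)) + 494 = (2496 + 1/8) + 494 = 19969/8 + 494 = 23921/8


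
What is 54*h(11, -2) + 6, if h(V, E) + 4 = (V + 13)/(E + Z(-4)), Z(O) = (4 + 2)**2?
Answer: -2922/17 ≈ -171.88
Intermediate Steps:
Z(O) = 36 (Z(O) = 6**2 = 36)
h(V, E) = -4 + (13 + V)/(36 + E) (h(V, E) = -4 + (V + 13)/(E + 36) = -4 + (13 + V)/(36 + E))
54*h(11, -2) + 6 = 54*((-131 + 11 - 4*(-2))/(36 - 2)) + 6 = 54*((-131 + 11 + 8)/34) + 6 = 54*((1/34)*(-112)) + 6 = 54*(-56/17) + 6 = -3024/17 + 6 = -2922/17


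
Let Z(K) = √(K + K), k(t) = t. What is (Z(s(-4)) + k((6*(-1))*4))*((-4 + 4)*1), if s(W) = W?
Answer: 0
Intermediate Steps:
Z(K) = √2*√K (Z(K) = √(2*K) = √2*√K)
(Z(s(-4)) + k((6*(-1))*4))*((-4 + 4)*1) = (√2*√(-4) + (6*(-1))*4)*((-4 + 4)*1) = (√2*(2*I) - 6*4)*(0*1) = (2*I*√2 - 24)*0 = (-24 + 2*I*√2)*0 = 0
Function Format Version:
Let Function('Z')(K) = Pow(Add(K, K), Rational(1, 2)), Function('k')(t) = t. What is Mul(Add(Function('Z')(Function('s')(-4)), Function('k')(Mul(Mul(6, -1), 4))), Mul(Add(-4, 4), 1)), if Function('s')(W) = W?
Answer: 0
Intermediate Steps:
Function('Z')(K) = Mul(Pow(2, Rational(1, 2)), Pow(K, Rational(1, 2))) (Function('Z')(K) = Pow(Mul(2, K), Rational(1, 2)) = Mul(Pow(2, Rational(1, 2)), Pow(K, Rational(1, 2))))
Mul(Add(Function('Z')(Function('s')(-4)), Function('k')(Mul(Mul(6, -1), 4))), Mul(Add(-4, 4), 1)) = Mul(Add(Mul(Pow(2, Rational(1, 2)), Pow(-4, Rational(1, 2))), Mul(Mul(6, -1), 4)), Mul(Add(-4, 4), 1)) = Mul(Add(Mul(Pow(2, Rational(1, 2)), Mul(2, I)), Mul(-6, 4)), Mul(0, 1)) = Mul(Add(Mul(2, I, Pow(2, Rational(1, 2))), -24), 0) = Mul(Add(-24, Mul(2, I, Pow(2, Rational(1, 2)))), 0) = 0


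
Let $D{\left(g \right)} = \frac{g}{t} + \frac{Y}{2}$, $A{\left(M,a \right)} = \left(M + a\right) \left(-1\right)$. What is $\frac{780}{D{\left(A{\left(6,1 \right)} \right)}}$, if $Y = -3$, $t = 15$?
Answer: $- \frac{23400}{59} \approx -396.61$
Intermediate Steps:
$A{\left(M,a \right)} = - M - a$
$D{\left(g \right)} = - \frac{3}{2} + \frac{g}{15}$ ($D{\left(g \right)} = \frac{g}{15} - \frac{3}{2} = - \frac{3}{2} + \frac{g}{15}$)
$\frac{780}{D{\left(A{\left(6,1 \right)} \right)}} = \frac{780}{- \frac{3}{2} + \frac{\left(-1\right) 6 - 1}{15}} = \frac{780}{- \frac{3}{2} + \frac{-6 - 1}{15}} = \frac{780}{- \frac{3}{2} + \frac{1}{15} \left(-7\right)} = \frac{780}{- \frac{3}{2} - \frac{7}{15}} = \frac{780}{- \frac{59}{30}} = 780 \left(- \frac{30}{59}\right) = - \frac{23400}{59}$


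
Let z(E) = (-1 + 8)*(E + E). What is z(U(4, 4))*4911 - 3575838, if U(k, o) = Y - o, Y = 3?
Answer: -3644592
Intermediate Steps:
U(k, o) = 3 - o
z(E) = 14*E (z(E) = 7*(2*E) = 14*E)
z(U(4, 4))*4911 - 3575838 = (14*(3 - 1*4))*4911 - 3575838 = (14*(3 - 4))*4911 - 3575838 = (14*(-1))*4911 - 3575838 = -14*4911 - 3575838 = -68754 - 3575838 = -3644592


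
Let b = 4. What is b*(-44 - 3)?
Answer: -188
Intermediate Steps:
b*(-44 - 3) = 4*(-44 - 3) = 4*(-47) = -188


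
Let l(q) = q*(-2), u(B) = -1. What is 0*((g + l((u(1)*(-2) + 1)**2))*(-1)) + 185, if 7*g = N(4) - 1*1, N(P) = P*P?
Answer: 185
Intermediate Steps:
N(P) = P**2
l(q) = -2*q
g = 15/7 (g = (4**2 - 1*1)/7 = (16 - 1)/7 = (1/7)*15 = 15/7 ≈ 2.1429)
0*((g + l((u(1)*(-2) + 1)**2))*(-1)) + 185 = 0*((15/7 - 2*(-1*(-2) + 1)**2)*(-1)) + 185 = 0*((15/7 - 2*(2 + 1)**2)*(-1)) + 185 = 0*((15/7 - 2*3**2)*(-1)) + 185 = 0*((15/7 - 2*9)*(-1)) + 185 = 0*((15/7 - 18)*(-1)) + 185 = 0*(-111/7*(-1)) + 185 = 0*(111/7) + 185 = 0 + 185 = 185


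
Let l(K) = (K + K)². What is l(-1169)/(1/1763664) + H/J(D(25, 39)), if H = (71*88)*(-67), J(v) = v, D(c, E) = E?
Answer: 375984092144008/39 ≈ 9.6406e+12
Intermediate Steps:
l(K) = 4*K² (l(K) = (2*K)² = 4*K²)
H = -418616 (H = 6248*(-67) = -418616)
l(-1169)/(1/1763664) + H/J(D(25, 39)) = (4*(-1169)²)/(1/1763664) - 418616/39 = (4*1366561)/(1/1763664) - 418616*1/39 = 5466244*1763664 - 418616/39 = 9640617758016 - 418616/39 = 375984092144008/39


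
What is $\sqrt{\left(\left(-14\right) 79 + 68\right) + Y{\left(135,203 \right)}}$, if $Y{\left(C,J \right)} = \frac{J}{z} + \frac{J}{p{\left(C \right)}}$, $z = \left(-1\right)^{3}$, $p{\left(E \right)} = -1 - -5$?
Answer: $\frac{69 i}{2} \approx 34.5 i$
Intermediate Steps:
$p{\left(E \right)} = 4$ ($p{\left(E \right)} = -1 + 5 = 4$)
$z = -1$
$Y{\left(C,J \right)} = - \frac{3 J}{4}$ ($Y{\left(C,J \right)} = \frac{J}{-1} + \frac{J}{4} = J \left(-1\right) + J \frac{1}{4} = - J + \frac{J}{4} = - \frac{3 J}{4}$)
$\sqrt{\left(\left(-14\right) 79 + 68\right) + Y{\left(135,203 \right)}} = \sqrt{\left(\left(-14\right) 79 + 68\right) - \frac{609}{4}} = \sqrt{\left(-1106 + 68\right) - \frac{609}{4}} = \sqrt{-1038 - \frac{609}{4}} = \sqrt{- \frac{4761}{4}} = \frac{69 i}{2}$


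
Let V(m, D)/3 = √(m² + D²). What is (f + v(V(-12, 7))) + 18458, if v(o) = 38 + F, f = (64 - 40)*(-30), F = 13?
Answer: 17789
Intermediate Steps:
f = -720 (f = 24*(-30) = -720)
V(m, D) = 3*√(D² + m²) (V(m, D) = 3*√(m² + D²) = 3*√(D² + m²))
v(o) = 51 (v(o) = 38 + 13 = 51)
(f + v(V(-12, 7))) + 18458 = (-720 + 51) + 18458 = -669 + 18458 = 17789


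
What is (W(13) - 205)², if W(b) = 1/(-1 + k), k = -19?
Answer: 16818201/400 ≈ 42046.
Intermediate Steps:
W(b) = -1/20 (W(b) = 1/(-1 - 19) = 1/(-20) = -1/20)
(W(13) - 205)² = (-1/20 - 205)² = (-4101/20)² = 16818201/400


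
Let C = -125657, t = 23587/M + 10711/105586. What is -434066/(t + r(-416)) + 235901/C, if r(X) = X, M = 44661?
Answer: 256741652891104734569/246125740459786831 ≈ 1043.1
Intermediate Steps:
t = 2968820953/4715576346 (t = 23587/44661 + 10711/105586 = 2968820953/4715576346 ≈ 0.62958)
-434066/(t + r(-416)) + 235901/C = -434066/(2968820953/4715576346 - 416) + 235901/(-125657) = -434066/(-1958710938983/4715576346) + 235901*(-1/125657) = -434066*(-4715576346/1958710938983) - 235901/125657 = 2046871362202836/1958710938983 - 235901/125657 = 256741652891104734569/246125740459786831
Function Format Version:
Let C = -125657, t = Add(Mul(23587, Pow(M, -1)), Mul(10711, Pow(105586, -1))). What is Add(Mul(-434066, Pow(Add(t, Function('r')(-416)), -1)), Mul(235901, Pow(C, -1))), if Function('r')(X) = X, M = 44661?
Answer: Rational(256741652891104734569, 246125740459786831) ≈ 1043.1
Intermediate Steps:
t = Rational(2968820953, 4715576346) (t = Add(Mul(23587, Pow(44661, -1)), Mul(10711, Pow(105586, -1))) = Add(Mul(23587, Rational(1, 44661)), Mul(10711, Rational(1, 105586))) = Add(Rational(23587, 44661), Rational(10711, 105586)) = Rational(2968820953, 4715576346) ≈ 0.62958)
Add(Mul(-434066, Pow(Add(t, Function('r')(-416)), -1)), Mul(235901, Pow(C, -1))) = Add(Mul(-434066, Pow(Add(Rational(2968820953, 4715576346), -416), -1)), Mul(235901, Pow(-125657, -1))) = Add(Mul(-434066, Pow(Rational(-1958710938983, 4715576346), -1)), Mul(235901, Rational(-1, 125657))) = Add(Mul(-434066, Rational(-4715576346, 1958710938983)), Rational(-235901, 125657)) = Add(Rational(2046871362202836, 1958710938983), Rational(-235901, 125657)) = Rational(256741652891104734569, 246125740459786831)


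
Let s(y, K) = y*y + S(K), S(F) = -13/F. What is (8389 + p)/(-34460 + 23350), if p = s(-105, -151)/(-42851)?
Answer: -54279368101/71887266110 ≈ -0.75506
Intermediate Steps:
s(y, K) = y² - 13/K (s(y, K) = y*y - 13/K = y² - 13/K)
p = -1664788/6470501 (p = ((-105)² - 13/(-151))/(-42851) = (11025 - 13*(-1/151))*(-1/42851) = (11025 + 13/151)*(-1/42851) = (1664788/151)*(-1/42851) = -1664788/6470501 ≈ -0.25729)
(8389 + p)/(-34460 + 23350) = (8389 - 1664788/6470501)/(-34460 + 23350) = (54279368101/6470501)/(-11110) = (54279368101/6470501)*(-1/11110) = -54279368101/71887266110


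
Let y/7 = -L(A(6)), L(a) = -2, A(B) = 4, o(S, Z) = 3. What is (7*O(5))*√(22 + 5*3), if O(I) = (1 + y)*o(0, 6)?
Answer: 315*√37 ≈ 1916.1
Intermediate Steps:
y = 14 (y = 7*(-1*(-2)) = 7*2 = 14)
O(I) = 45 (O(I) = (1 + 14)*3 = 15*3 = 45)
(7*O(5))*√(22 + 5*3) = (7*45)*√(22 + 5*3) = 315*√(22 + 15) = 315*√37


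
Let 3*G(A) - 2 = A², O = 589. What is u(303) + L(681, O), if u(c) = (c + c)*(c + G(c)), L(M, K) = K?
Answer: 18730029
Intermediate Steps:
G(A) = ⅔ + A²/3
u(c) = 2*c*(⅔ + c + c²/3) (u(c) = (c + c)*(c + (⅔ + c²/3)) = (2*c)*(⅔ + c + c²/3) = 2*c*(⅔ + c + c²/3))
u(303) + L(681, O) = (⅔)*303*(2 + 303² + 3*303) + 589 = (⅔)*303*(2 + 91809 + 909) + 589 = (⅔)*303*92720 + 589 = 18729440 + 589 = 18730029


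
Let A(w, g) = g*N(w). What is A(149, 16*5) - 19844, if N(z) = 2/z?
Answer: -2956596/149 ≈ -19843.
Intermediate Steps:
A(w, g) = 2*g/w (A(w, g) = g*(2/w) = 2*g/w)
A(149, 16*5) - 19844 = 2*(16*5)/149 - 19844 = 2*80*(1/149) - 19844 = 160/149 - 19844 = -2956596/149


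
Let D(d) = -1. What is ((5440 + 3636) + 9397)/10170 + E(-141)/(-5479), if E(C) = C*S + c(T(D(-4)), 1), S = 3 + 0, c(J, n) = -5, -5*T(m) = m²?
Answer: 105566327/55721430 ≈ 1.8945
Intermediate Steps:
T(m) = -m²/5
S = 3
E(C) = -5 + 3*C (E(C) = C*3 - 5 = 3*C - 5 = -5 + 3*C)
((5440 + 3636) + 9397)/10170 + E(-141)/(-5479) = ((5440 + 3636) + 9397)/10170 + (-5 + 3*(-141))/(-5479) = (9076 + 9397)*(1/10170) + (-5 - 423)*(-1/5479) = 18473*(1/10170) - 428*(-1/5479) = 18473/10170 + 428/5479 = 105566327/55721430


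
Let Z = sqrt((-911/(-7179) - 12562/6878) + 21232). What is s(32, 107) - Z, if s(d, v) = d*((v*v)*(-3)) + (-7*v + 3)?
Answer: -1099850 - sqrt(12940420814424514182)/24688581 ≈ -1.1000e+6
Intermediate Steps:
s(d, v) = 3 - 7*v - 3*d*v**2 (s(d, v) = d*(v**2*(-3)) + (3 - 7*v) = d*(-3*v**2) + (3 - 7*v) = -3*d*v**2 + (3 - 7*v) = 3 - 7*v - 3*d*v**2)
Z = sqrt(12940420814424514182)/24688581 (Z = sqrt((-911*(-1/7179) - 12562*1/6878) + 21232) = sqrt((911/7179 - 6281/3439) + 21232) = sqrt(-41958370/24688581 + 21232) = sqrt(524145993422/24688581) = sqrt(12940420814424514182)/24688581 ≈ 145.71)
s(32, 107) - Z = (3 - 7*107 - 3*32*107**2) - sqrt(12940420814424514182)/24688581 = (3 - 749 - 3*32*11449) - sqrt(12940420814424514182)/24688581 = (3 - 749 - 1099104) - sqrt(12940420814424514182)/24688581 = -1099850 - sqrt(12940420814424514182)/24688581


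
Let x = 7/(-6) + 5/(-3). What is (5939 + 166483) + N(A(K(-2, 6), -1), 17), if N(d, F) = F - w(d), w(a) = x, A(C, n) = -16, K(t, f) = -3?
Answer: 1034651/6 ≈ 1.7244e+5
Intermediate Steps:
x = -17/6 (x = 7*(-⅙) + 5*(-⅓) = -7/6 - 5/3 = -17/6 ≈ -2.8333)
w(a) = -17/6
N(d, F) = 17/6 + F (N(d, F) = F - 1*(-17/6) = F + 17/6 = 17/6 + F)
(5939 + 166483) + N(A(K(-2, 6), -1), 17) = (5939 + 166483) + (17/6 + 17) = 172422 + 119/6 = 1034651/6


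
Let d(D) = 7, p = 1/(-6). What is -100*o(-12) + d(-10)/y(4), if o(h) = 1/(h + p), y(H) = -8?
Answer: 4289/584 ≈ 7.3442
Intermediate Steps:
p = -⅙ ≈ -0.16667
o(h) = 1/(-⅙ + h) (o(h) = 1/(h - ⅙) = 1/(-⅙ + h))
-100*o(-12) + d(-10)/y(4) = -600/(-1 + 6*(-12)) + 7/(-8) = -600/(-1 - 72) + 7*(-⅛) = -600/(-73) - 7/8 = -600*(-1)/73 - 7/8 = -100*(-6/73) - 7/8 = 600/73 - 7/8 = 4289/584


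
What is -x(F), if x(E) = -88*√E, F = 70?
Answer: 88*√70 ≈ 736.26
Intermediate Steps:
-x(F) = -(-88)*√70 = 88*√70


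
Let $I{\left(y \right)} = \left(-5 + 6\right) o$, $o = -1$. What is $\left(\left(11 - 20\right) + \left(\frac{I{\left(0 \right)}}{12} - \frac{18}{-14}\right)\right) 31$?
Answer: $- \frac{20305}{84} \approx -241.73$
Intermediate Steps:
$I{\left(y \right)} = -1$ ($I{\left(y \right)} = \left(-5 + 6\right) \left(-1\right) = 1 \left(-1\right) = -1$)
$\left(\left(11 - 20\right) + \left(\frac{I{\left(0 \right)}}{12} - \frac{18}{-14}\right)\right) 31 = \left(\left(11 - 20\right) - \left(\frac{1}{12} - \frac{9}{7}\right)\right) 31 = \left(\left(11 - 20\right) - - \frac{101}{84}\right) 31 = \left(-9 + \left(- \frac{1}{12} + \frac{9}{7}\right)\right) 31 = \left(-9 + \frac{101}{84}\right) 31 = \left(- \frac{655}{84}\right) 31 = - \frac{20305}{84}$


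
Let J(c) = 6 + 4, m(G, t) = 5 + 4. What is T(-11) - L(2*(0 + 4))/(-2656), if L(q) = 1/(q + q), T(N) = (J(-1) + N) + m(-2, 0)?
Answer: 339969/42496 ≈ 8.0000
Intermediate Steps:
m(G, t) = 9
J(c) = 10
T(N) = 19 + N (T(N) = (10 + N) + 9 = 19 + N)
L(q) = 1/(2*q)
T(-11) - L(2*(0 + 4))/(-2656) = (19 - 11) - 1/(2*((2*(0 + 4))))/(-2656) = 8 - 1/(2*((2*4)))*(-1)/2656 = 8 - (½)/8*(-1)/2656 = 8 - (½)*(⅛)*(-1)/2656 = 8 - (-1)/(16*2656) = 8 - 1*(-1/42496) = 8 + 1/42496 = 339969/42496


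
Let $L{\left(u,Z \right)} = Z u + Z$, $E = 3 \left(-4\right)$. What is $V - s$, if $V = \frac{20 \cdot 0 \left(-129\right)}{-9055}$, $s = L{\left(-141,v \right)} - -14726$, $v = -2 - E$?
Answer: $-13326$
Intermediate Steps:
$E = -12$
$v = 10$ ($v = -2 - -12 = -2 + 12 = 10$)
$L{\left(u,Z \right)} = Z + Z u$
$s = 13326$ ($s = 10 \left(1 - 141\right) - -14726 = 10 \left(-140\right) + 14726 = -1400 + 14726 = 13326$)
$V = 0$ ($V = 0 \left(-129\right) \left(- \frac{1}{9055}\right) = 0 \left(- \frac{1}{9055}\right) = 0$)
$V - s = 0 - 13326 = -13326$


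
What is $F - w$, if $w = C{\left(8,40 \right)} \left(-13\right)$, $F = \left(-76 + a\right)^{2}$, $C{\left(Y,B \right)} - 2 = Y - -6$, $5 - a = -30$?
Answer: $1889$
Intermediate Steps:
$a = 35$ ($a = 5 - -30 = 5 + 30 = 35$)
$C{\left(Y,B \right)} = 8 + Y$ ($C{\left(Y,B \right)} = 2 + \left(Y - -6\right) = 2 + \left(Y + 6\right) = 2 + \left(6 + Y\right) = 8 + Y$)
$F = 1681$ ($F = \left(-76 + 35\right)^{2} = \left(-41\right)^{2} = 1681$)
$w = -208$ ($w = \left(8 + 8\right) \left(-13\right) = 16 \left(-13\right) = -208$)
$F - w = 1681 - -208 = 1681 + 208 = 1889$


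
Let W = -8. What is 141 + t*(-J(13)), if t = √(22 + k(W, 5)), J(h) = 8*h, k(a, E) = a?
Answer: 141 - 104*√14 ≈ -248.13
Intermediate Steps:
t = √14 (t = √(22 - 8) = √14 ≈ 3.7417)
141 + t*(-J(13)) = 141 + √14*(-8*13) = 141 + √14*(-1*104) = 141 + √14*(-104) = 141 - 104*√14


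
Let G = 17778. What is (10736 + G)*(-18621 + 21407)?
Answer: 79440004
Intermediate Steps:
(10736 + G)*(-18621 + 21407) = (10736 + 17778)*(-18621 + 21407) = 28514*2786 = 79440004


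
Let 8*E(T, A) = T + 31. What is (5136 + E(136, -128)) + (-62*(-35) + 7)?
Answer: 58671/8 ≈ 7333.9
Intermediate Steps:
E(T, A) = 31/8 + T/8 (E(T, A) = (T + 31)/8 = (31 + T)/8 = 31/8 + T/8)
(5136 + E(136, -128)) + (-62*(-35) + 7) = (5136 + (31/8 + (⅛)*136)) + (-62*(-35) + 7) = (5136 + (31/8 + 17)) + (2170 + 7) = (5136 + 167/8) + 2177 = 41255/8 + 2177 = 58671/8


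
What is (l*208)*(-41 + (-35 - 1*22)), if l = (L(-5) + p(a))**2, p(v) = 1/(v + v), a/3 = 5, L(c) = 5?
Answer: -116193896/225 ≈ -5.1642e+5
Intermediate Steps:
a = 15 (a = 3*5 = 15)
p(v) = 1/(2*v)
l = 22801/900 (l = (5 + (1/2)/15)**2 = (5 + (1/2)*(1/15))**2 = (5 + 1/30)**2 = (151/30)**2 = 22801/900 ≈ 25.334)
(l*208)*(-41 + (-35 - 1*22)) = ((22801/900)*208)*(-41 + (-35 - 1*22)) = 1185652*(-41 + (-35 - 22))/225 = 1185652*(-41 - 57)/225 = (1185652/225)*(-98) = -116193896/225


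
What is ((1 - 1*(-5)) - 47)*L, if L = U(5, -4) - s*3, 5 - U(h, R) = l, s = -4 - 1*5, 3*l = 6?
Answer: -1230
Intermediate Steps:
l = 2 (l = (⅓)*6 = 2)
s = -9 (s = -4 - 5 = -9)
U(h, R) = 3 (U(h, R) = 5 - 1*2 = 5 - 2 = 3)
L = 30 (L = 3 - (-9)*3 = 3 - 1*(-27) = 3 + 27 = 30)
((1 - 1*(-5)) - 47)*L = ((1 - 1*(-5)) - 47)*30 = ((1 + 5) - 47)*30 = (6 - 47)*30 = -41*30 = -1230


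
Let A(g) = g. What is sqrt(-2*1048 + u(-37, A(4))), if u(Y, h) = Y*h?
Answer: 2*I*sqrt(561) ≈ 47.371*I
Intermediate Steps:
sqrt(-2*1048 + u(-37, A(4))) = sqrt(-2*1048 - 37*4) = sqrt(-2096 - 148) = sqrt(-2244) = 2*I*sqrt(561)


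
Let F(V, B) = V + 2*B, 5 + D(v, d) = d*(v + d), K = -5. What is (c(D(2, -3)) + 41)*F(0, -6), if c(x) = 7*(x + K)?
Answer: 96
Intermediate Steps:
D(v, d) = -5 + d*(d + v) (D(v, d) = -5 + d*(v + d) = -5 + d*(d + v))
c(x) = -35 + 7*x (c(x) = 7*(x - 5) = 7*(-5 + x) = -35 + 7*x)
(c(D(2, -3)) + 41)*F(0, -6) = ((-35 + 7*(-5 + (-3)² - 3*2)) + 41)*(0 + 2*(-6)) = ((-35 + 7*(-5 + 9 - 6)) + 41)*(0 - 12) = ((-35 + 7*(-2)) + 41)*(-12) = ((-35 - 14) + 41)*(-12) = (-49 + 41)*(-12) = -8*(-12) = 96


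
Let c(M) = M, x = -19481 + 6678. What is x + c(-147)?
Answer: -12950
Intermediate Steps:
x = -12803
x + c(-147) = -12803 - 147 = -12950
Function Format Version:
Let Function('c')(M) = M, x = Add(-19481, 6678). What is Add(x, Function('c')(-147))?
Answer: -12950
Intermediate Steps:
x = -12803
Add(x, Function('c')(-147)) = Add(-12803, -147) = -12950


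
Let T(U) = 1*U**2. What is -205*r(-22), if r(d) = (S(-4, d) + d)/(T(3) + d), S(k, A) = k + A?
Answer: -9840/13 ≈ -756.92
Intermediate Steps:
S(k, A) = A + k
T(U) = U**2
r(d) = (-4 + 2*d)/(9 + d) (r(d) = ((d - 4) + d)/(3**2 + d) = ((-4 + d) + d)/(9 + d) = (-4 + 2*d)/(9 + d))
-205*r(-22) = -410*(-2 - 22)/(9 - 22) = -410*(-24)/(-13) = -410*(-1)*(-24)/13 = -205*48/13 = -9840/13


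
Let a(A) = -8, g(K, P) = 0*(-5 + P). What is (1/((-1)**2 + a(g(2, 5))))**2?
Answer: 1/49 ≈ 0.020408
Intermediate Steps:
g(K, P) = 0
(1/((-1)**2 + a(g(2, 5))))**2 = (1/((-1)**2 - 8))**2 = (1/(1 - 8))**2 = (1/(-7))**2 = (-1/7)**2 = 1/49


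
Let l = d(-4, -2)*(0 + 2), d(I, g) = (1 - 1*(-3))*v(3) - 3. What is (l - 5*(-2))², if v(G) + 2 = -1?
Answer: 400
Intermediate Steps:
v(G) = -3 (v(G) = -2 - 1 = -3)
d(I, g) = -15 (d(I, g) = (1 - 1*(-3))*(-3) - 3 = (1 + 3)*(-3) - 3 = 4*(-3) - 3 = -12 - 3 = -15)
l = -30 (l = -15*(0 + 2) = -15*2 = -30)
(l - 5*(-2))² = (-30 - 5*(-2))² = (-30 + 10)² = (-20)² = 400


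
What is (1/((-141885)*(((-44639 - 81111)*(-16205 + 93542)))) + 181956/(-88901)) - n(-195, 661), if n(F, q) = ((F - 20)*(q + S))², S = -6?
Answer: -2432752712632509895214784169849/122670022696648683750 ≈ -1.9832e+10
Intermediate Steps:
n(F, q) = (-20 + F)²*(-6 + q)² (n(F, q) = ((F - 20)*(q - 6))² = ((-20 + F)*(-6 + q))² = (-20 + F)²*(-6 + q)²)
(1/((-141885)*(((-44639 - 81111)*(-16205 + 93542)))) + 181956/(-88901)) - n(-195, 661) = (1/((-141885)*(((-44639 - 81111)*(-16205 + 93542)))) + 181956/(-88901)) - (-20 - 195)²*(-6 + 661)² = (-1/(141885*((-125750*77337))) + 181956*(-1/88901)) - (-215)²*655² = (-1/141885/(-9725127750) - 181956/88901) - 46225*429025 = (-1/141885*(-1/9725127750) - 181956/88901) - 1*19831680625 = (1/1379849750808750 - 181956/88901) - 19831680625 = -251071941258156826099/122670022696648683750 - 19831680625 = -2432752712632509895214784169849/122670022696648683750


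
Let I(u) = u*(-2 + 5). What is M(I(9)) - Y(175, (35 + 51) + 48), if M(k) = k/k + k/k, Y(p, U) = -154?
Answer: 156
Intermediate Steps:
I(u) = 3*u (I(u) = u*3 = 3*u)
M(k) = 2 (M(k) = 1 + 1 = 2)
M(I(9)) - Y(175, (35 + 51) + 48) = 2 - 1*(-154) = 2 + 154 = 156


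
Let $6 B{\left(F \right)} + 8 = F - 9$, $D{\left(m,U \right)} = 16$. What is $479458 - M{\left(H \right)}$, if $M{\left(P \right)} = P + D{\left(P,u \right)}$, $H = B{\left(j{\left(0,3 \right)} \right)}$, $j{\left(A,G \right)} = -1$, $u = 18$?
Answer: $479445$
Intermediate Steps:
$B{\left(F \right)} = - \frac{17}{6} + \frac{F}{6}$ ($B{\left(F \right)} = - \frac{4}{3} + \frac{F - 9}{6} = - \frac{4}{3} + \frac{-9 + F}{6} = - \frac{4}{3} + \left(- \frac{3}{2} + \frac{F}{6}\right) = - \frac{17}{6} + \frac{F}{6}$)
$H = -3$ ($H = - \frac{17}{6} + \frac{1}{6} \left(-1\right) = - \frac{17}{6} - \frac{1}{6} = -3$)
$M{\left(P \right)} = 16 + P$ ($M{\left(P \right)} = P + 16 = 16 + P$)
$479458 - M{\left(H \right)} = 479458 - \left(16 - 3\right) = 479458 - 13 = 479445$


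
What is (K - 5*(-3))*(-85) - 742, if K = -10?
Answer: -1167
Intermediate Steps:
(K - 5*(-3))*(-85) - 742 = (-10 - 5*(-3))*(-85) - 742 = (-10 + 15)*(-85) - 742 = 5*(-85) - 742 = -425 - 742 = -1167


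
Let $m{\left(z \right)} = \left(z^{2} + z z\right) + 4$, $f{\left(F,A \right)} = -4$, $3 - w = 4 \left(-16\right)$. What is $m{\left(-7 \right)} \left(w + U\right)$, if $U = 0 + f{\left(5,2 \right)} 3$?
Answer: $5610$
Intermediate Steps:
$w = 67$ ($w = 3 - 4 \left(-16\right) = 3 - -64 = 3 + 64 = 67$)
$U = -12$ ($U = 0 - 12 = -12$)
$m{\left(z \right)} = 4 + 2 z^{2}$ ($m{\left(z \right)} = \left(z^{2} + z^{2}\right) + 4 = 2 z^{2} + 4 = 4 + 2 z^{2}$)
$m{\left(-7 \right)} \left(w + U\right) = \left(4 + 2 \left(-7\right)^{2}\right) \left(67 - 12\right) = \left(4 + 2 \cdot 49\right) 55 = \left(4 + 98\right) 55 = 102 \cdot 55 = 5610$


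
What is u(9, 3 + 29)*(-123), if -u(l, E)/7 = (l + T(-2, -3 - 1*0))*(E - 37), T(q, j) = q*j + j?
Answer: -51660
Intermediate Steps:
T(q, j) = j + j*q (T(q, j) = j*q + j = j + j*q)
u(l, E) = -7*(-37 + E)*(3 + l) (u(l, E) = -7*(l + (-3 - 1*0)*(1 - 2))*(E - 37) = -7*(l + (-3 + 0)*(-1))*(-37 + E) = -7*(l - 3*(-1))*(-37 + E) = -7*(l + 3)*(-37 + E) = -7*(3 + l)*(-37 + E) = -7*(-37 + E)*(3 + l))
u(9, 3 + 29)*(-123) = (777 - 21*(3 + 29) + 259*9 - 7*(3 + 29)*9)*(-123) = (777 - 21*32 + 2331 - 7*32*9)*(-123) = (777 - 672 + 2331 - 2016)*(-123) = 420*(-123) = -51660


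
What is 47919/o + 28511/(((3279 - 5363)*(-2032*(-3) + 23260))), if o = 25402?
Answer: 1465429872677/777020558704 ≈ 1.8860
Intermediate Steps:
47919/o + 28511/(((3279 - 5363)*(-2032*(-3) + 23260))) = 47919/25402 + 28511/(((3279 - 5363)*(-2032*(-3) + 23260))) = 47919*(1/25402) + 28511/((-2084*(6096 + 23260))) = 47919/25402 + 28511/((-2084*29356)) = 47919/25402 + 28511/(-61177904) = 47919/25402 + 28511*(-1/61177904) = 47919/25402 - 28511/61177904 = 1465429872677/777020558704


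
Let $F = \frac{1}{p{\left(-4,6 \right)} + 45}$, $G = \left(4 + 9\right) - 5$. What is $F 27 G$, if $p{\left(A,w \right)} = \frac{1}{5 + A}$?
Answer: $\frac{108}{23} \approx 4.6956$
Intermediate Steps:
$G = 8$ ($G = 13 - 5 = 8$)
$F = \frac{1}{46}$ ($F = \frac{1}{\frac{1}{5 - 4} + 45} = \frac{1}{1^{-1} + 45} = \frac{1}{1 + 45} = \frac{1}{46} \approx 0.021739$)
$F 27 G = \frac{1}{46} \cdot 27 \cdot 8 = \frac{27}{46} \cdot 8 = \frac{108}{23}$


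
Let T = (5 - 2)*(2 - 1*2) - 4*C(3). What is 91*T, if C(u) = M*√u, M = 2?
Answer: -728*√3 ≈ -1260.9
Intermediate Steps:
C(u) = 2*√u
T = -8*√3 (T = (5 - 2)*(2 - 1*2) - 8*√3 = 3*(2 - 2) - 8*√3 = 3*0 - 8*√3 = 0 - 8*√3 = -8*√3 ≈ -13.856)
91*T = 91*(-8*√3) = -728*√3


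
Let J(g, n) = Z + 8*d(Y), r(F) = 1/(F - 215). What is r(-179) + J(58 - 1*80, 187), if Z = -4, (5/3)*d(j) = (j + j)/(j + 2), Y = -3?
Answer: 48851/1970 ≈ 24.797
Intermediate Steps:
d(j) = 6*j/(5*(2 + j)) (d(j) = 3*((j + j)/(j + 2))/5 = 3*((2*j)/(2 + j))/5 = 3*(2*j/(2 + j))/5 = 6*j/(5*(2 + j)))
r(F) = 1/(-215 + F)
J(g, n) = 124/5 (J(g, n) = -4 + 8*((6/5)*(-3)/(2 - 3)) = -4 + 8*((6/5)*(-3)/(-1)) = -4 + 8*((6/5)*(-3)*(-1)) = -4 + 8*(18/5) = -4 + 144/5 = 124/5)
r(-179) + J(58 - 1*80, 187) = 1/(-215 - 179) + 124/5 = 1/(-394) + 124/5 = -1/394 + 124/5 = 48851/1970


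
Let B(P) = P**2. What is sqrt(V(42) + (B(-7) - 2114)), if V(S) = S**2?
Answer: I*sqrt(301) ≈ 17.349*I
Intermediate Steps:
sqrt(V(42) + (B(-7) - 2114)) = sqrt(42**2 + ((-7)**2 - 2114)) = sqrt(1764 + (49 - 2114)) = sqrt(1764 - 2065) = sqrt(-301) = I*sqrt(301)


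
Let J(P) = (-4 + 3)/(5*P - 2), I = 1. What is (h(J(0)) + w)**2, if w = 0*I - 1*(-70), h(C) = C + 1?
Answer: 20449/4 ≈ 5112.3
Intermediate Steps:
J(P) = -1/(-2 + 5*P)
h(C) = 1 + C
w = 70 (w = 0*1 - 1*(-70) = 0 + 70 = 70)
(h(J(0)) + w)**2 = ((1 - 1/(-2 + 5*0)) + 70)**2 = ((1 - 1/(-2 + 0)) + 70)**2 = ((1 - 1/(-2)) + 70)**2 = ((1 - 1*(-1/2)) + 70)**2 = ((1 + 1/2) + 70)**2 = (3/2 + 70)**2 = (143/2)**2 = 20449/4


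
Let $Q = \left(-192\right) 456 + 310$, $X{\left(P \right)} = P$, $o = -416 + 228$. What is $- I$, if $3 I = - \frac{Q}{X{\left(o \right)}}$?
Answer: $\frac{43621}{282} \approx 154.68$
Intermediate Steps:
$o = -188$
$Q = -87242$ ($Q = -87552 + 310 = -87242$)
$I = - \frac{43621}{282}$ ($I = \frac{\left(-1\right) \left(- \frac{87242}{-188}\right)}{3} = \frac{\left(-1\right) \left(\left(-87242\right) \left(- \frac{1}{188}\right)\right)}{3} = \frac{\left(-1\right) \frac{43621}{94}}{3} = \frac{1}{3} \left(- \frac{43621}{94}\right) = - \frac{43621}{282} \approx -154.68$)
$- I = \left(-1\right) \left(- \frac{43621}{282}\right) = \frac{43621}{282}$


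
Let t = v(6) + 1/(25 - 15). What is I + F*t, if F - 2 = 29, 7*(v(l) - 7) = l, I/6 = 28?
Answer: 29027/70 ≈ 414.67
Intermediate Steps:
I = 168 (I = 6*28 = 168)
v(l) = 7 + l/7
F = 31 (F = 2 + 29 = 31)
t = 557/70 (t = (7 + (1/7)*6) + 1/(25 - 15) = (7 + 6/7) + 1/10 = 55/7 + 1/10 = 557/70 ≈ 7.9571)
I + F*t = 168 + 31*(557/70) = 168 + 17267/70 = 29027/70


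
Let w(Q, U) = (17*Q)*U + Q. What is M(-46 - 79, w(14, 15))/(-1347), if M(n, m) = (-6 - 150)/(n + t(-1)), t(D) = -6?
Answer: -52/58819 ≈ -0.00088407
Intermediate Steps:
w(Q, U) = Q + 17*Q*U (w(Q, U) = 17*Q*U + Q = Q + 17*Q*U)
M(n, m) = -156/(-6 + n) (M(n, m) = (-6 - 150)/(n - 6) = -156/(-6 + n))
M(-46 - 79, w(14, 15))/(-1347) = -156/(-6 + (-46 - 79))/(-1347) = -156/(-6 - 125)*(-1/1347) = -156/(-131)*(-1/1347) = -156*(-1/131)*(-1/1347) = (156/131)*(-1/1347) = -52/58819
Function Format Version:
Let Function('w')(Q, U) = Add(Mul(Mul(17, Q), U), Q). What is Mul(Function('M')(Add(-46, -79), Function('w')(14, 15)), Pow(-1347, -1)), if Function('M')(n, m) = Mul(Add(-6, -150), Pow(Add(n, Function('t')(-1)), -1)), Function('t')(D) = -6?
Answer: Rational(-52, 58819) ≈ -0.00088407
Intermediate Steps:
Function('w')(Q, U) = Add(Q, Mul(17, Q, U)) (Function('w')(Q, U) = Add(Mul(17, Q, U), Q) = Add(Q, Mul(17, Q, U)))
Function('M')(n, m) = Mul(-156, Pow(Add(-6, n), -1)) (Function('M')(n, m) = Mul(Add(-6, -150), Pow(Add(n, -6), -1)) = Mul(-156, Pow(Add(-6, n), -1)))
Mul(Function('M')(Add(-46, -79), Function('w')(14, 15)), Pow(-1347, -1)) = Mul(Mul(-156, Pow(Add(-6, Add(-46, -79)), -1)), Pow(-1347, -1)) = Mul(Mul(-156, Pow(Add(-6, -125), -1)), Rational(-1, 1347)) = Mul(Mul(-156, Pow(-131, -1)), Rational(-1, 1347)) = Mul(Mul(-156, Rational(-1, 131)), Rational(-1, 1347)) = Mul(Rational(156, 131), Rational(-1, 1347)) = Rational(-52, 58819)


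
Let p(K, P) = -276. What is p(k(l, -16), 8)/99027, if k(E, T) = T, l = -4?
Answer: -92/33009 ≈ -0.0027871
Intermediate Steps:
p(k(l, -16), 8)/99027 = -276/99027 = -276*1/99027 = -92/33009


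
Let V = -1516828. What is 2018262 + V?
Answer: 501434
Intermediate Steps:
2018262 + V = 2018262 - 1516828 = 501434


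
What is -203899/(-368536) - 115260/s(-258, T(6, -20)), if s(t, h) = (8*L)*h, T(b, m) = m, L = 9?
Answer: 22276601/276402 ≈ 80.595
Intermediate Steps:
s(t, h) = 72*h (s(t, h) = (8*9)*h = 72*h)
-203899/(-368536) - 115260/s(-258, T(6, -20)) = -203899/(-368536) - 115260/(72*(-20)) = -203899*(-1/368536) - 115260/(-1440) = 203899/368536 - 115260*(-1/1440) = 203899/368536 + 1921/24 = 22276601/276402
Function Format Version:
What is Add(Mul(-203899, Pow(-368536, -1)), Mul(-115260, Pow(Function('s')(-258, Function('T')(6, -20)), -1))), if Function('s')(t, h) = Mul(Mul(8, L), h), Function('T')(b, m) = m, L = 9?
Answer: Rational(22276601, 276402) ≈ 80.595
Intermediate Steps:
Function('s')(t, h) = Mul(72, h) (Function('s')(t, h) = Mul(Mul(8, 9), h) = Mul(72, h))
Add(Mul(-203899, Pow(-368536, -1)), Mul(-115260, Pow(Function('s')(-258, Function('T')(6, -20)), -1))) = Add(Mul(-203899, Pow(-368536, -1)), Mul(-115260, Pow(Mul(72, -20), -1))) = Add(Mul(-203899, Rational(-1, 368536)), Mul(-115260, Pow(-1440, -1))) = Add(Rational(203899, 368536), Mul(-115260, Rational(-1, 1440))) = Add(Rational(203899, 368536), Rational(1921, 24)) = Rational(22276601, 276402)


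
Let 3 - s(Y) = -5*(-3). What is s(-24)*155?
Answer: -1860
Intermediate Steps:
s(Y) = -12 (s(Y) = 3 - (-5)*(-3) = 3 - 1*15 = 3 - 15 = -12)
s(-24)*155 = -12*155 = -1860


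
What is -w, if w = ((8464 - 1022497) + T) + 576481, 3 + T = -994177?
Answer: 1431732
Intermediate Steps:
T = -994180 (T = -3 - 994177 = -994180)
w = -1431732 (w = ((8464 - 1022497) - 994180) + 576481 = (-1014033 - 994180) + 576481 = -2008213 + 576481 = -1431732)
-w = -1*(-1431732) = 1431732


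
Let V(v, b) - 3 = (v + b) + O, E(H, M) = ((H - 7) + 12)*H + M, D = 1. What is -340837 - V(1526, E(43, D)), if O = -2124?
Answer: -342307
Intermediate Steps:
E(H, M) = M + H*(5 + H) (E(H, M) = ((-7 + H) + 12)*H + M = (5 + H)*H + M = H*(5 + H) + M = M + H*(5 + H))
V(v, b) = -2121 + b + v (V(v, b) = 3 + ((v + b) - 2124) = 3 + ((b + v) - 2124) = 3 + (-2124 + b + v) = -2121 + b + v)
-340837 - V(1526, E(43, D)) = -340837 - (-2121 + (1 + 43² + 5*43) + 1526) = -340837 - (-2121 + (1 + 1849 + 215) + 1526) = -340837 - (-2121 + 2065 + 1526) = -340837 - 1*1470 = -340837 - 1470 = -342307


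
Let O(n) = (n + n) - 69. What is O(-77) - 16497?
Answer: -16720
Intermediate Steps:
O(n) = -69 + 2*n (O(n) = 2*n - 69 = -69 + 2*n)
O(-77) - 16497 = (-69 + 2*(-77)) - 16497 = (-69 - 154) - 16497 = -223 - 16497 = -16720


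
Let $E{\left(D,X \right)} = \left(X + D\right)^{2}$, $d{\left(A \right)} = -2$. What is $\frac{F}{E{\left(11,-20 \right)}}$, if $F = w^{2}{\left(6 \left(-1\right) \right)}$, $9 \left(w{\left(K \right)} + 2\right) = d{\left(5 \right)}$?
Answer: $\frac{400}{6561} \approx 0.060966$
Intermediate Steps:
$w{\left(K \right)} = - \frac{20}{9}$ ($w{\left(K \right)} = -2 + \frac{1}{9} \left(-2\right) = -2 - \frac{2}{9} = - \frac{20}{9}$)
$E{\left(D,X \right)} = \left(D + X\right)^{2}$
$F = \frac{400}{81}$ ($F = \left(- \frac{20}{9}\right)^{2} = \frac{400}{81} \approx 4.9383$)
$\frac{F}{E{\left(11,-20 \right)}} = \frac{400}{81 \left(11 - 20\right)^{2}} = \frac{400}{81 \left(-9\right)^{2}} = \frac{400}{81 \cdot 81} = \frac{400}{81} \cdot \frac{1}{81} = \frac{400}{6561}$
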